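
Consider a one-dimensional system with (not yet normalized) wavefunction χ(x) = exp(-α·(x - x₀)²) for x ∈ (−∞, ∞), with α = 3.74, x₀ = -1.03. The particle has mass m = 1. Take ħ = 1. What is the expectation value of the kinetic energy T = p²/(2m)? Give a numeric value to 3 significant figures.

T = −(ħ²/2m) d²/dx², so ⟨T⟩ = −(ħ²/2m) ∫ χ*·χ'' dx / ∫|χ|² dx; with m = 1.
Gaussian moments (u = x − x₀): ∫u^(2j)·e^(−2αu²) du = (2j−1)!!/(4α)^j · √(π/(2α)), odd powers integrate to 0; here √(π/(2α)) = 0.64807. Derivatives: d/dx e^(−αu²) = −2αu·e^(−αu²), d²/dx² e^(−αu²) = (4α²u² − 2α)·e^(−αu²).
State is unnormalized: ∫|χ|² dx = 0.64807, and ∫χ*·(−ħ²/2m · χ'') dx = 1.2119, so ⟨T⟩ = 1.2119 / 0.64807.
⟨T⟩ = 1.8700.

1.87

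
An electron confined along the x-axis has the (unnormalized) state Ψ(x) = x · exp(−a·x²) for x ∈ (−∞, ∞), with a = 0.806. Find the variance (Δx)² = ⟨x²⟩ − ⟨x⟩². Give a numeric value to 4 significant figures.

0.9305

Compute ⟨x⟩ and ⟨x²⟩ separately, then (Δx)² = ⟨x²⟩ − ⟨x⟩².
Expand each integrand as polynomial × e^(−2ax²) and use ∫x^(2j)·e^(−2ax²) dx = (2j−1)!!/(4a)^j · √(π/(2a)), odd powers → 0; here √(π/(2a)) = 1.3960.
Normalization: ∫|Ψ|² dx = 0.43301.
⟨x⟩ = 0.0000 and ⟨x²⟩ = 0.93052.
(Δx)² = 0.93052 − (0.0000)² = 0.93052.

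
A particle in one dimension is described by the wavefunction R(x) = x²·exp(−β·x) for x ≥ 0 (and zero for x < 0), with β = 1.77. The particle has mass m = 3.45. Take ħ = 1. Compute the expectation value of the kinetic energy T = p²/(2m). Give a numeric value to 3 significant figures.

T = −(ħ²/2m) d²/dx², so ⟨T⟩ = −(ħ²/2m) ∫ R*·R'' dx / ∫|R|² dx; with m = 3.45.
Differentiate x²·exp(−β·x) with the product rule; every integrand then reduces to terms xʲ·e^(−2βx) on [0, ∞), with ∫₀^∞ xʲ·e^(−2βx) dx = j!/(2β)^(j+1).
State is unnormalized: ∫|R|² dx = 0.043171, and ∫R*·(−ħ²/2m · R'') dx = 0.0065339, so ⟨T⟩ = 0.0065339 / 0.043171.
⟨T⟩ = 0.15135.

0.151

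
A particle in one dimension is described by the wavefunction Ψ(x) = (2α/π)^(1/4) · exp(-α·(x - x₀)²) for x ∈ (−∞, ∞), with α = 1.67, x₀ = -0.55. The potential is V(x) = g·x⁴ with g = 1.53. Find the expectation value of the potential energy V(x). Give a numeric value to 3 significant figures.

⟨V⟩ = ∫ V(x)·|Ψ|² dx.
Gaussian moments (u = x − x₀): ∫u^(2j)·e^(−2αu²) du = (2j−1)!!/(4α)^j · √(π/(2α)), odd powers integrate to 0; here √(π/(2α)) = 0.96984.
⟨V⟩ = 0.65858.

0.659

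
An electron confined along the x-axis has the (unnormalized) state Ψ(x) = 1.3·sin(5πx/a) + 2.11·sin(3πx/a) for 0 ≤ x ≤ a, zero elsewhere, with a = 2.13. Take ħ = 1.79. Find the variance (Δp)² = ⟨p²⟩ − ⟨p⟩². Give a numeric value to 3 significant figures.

Compute ⟨p⟩ and ⟨p²⟩ separately; (Δp)² = ⟨p²⟩ − ⟨p⟩².
d²/dx² sin(jπx/a) = −(jπ/a)²·sin(jπx/a); on 0 ≤ x ≤ a, ∫sin²(jπx/a) dx = a/2 and ∫sin(jπx/a)·sin(lπx/a) dx = 0 for j ≠ l, so only diagonal terms survive in ∫|Ψ|² and ∫Ψ·Ψ″; ∫Ψ·Ψ′ dx = [Ψ²/2] between the walls = 0.
Normalization: ∫|Ψ|² dx = 6.5413.
⟨p⟩ = 0.0000 and ⟨p²⟩ = 93.418.
(Δp)² = 93.418 − (0.0000)² = 93.418.

93.4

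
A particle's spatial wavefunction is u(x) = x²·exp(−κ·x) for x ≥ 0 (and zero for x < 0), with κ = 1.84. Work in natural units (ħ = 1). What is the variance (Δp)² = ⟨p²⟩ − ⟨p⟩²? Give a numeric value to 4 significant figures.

Compute ⟨p⟩ and ⟨p²⟩ separately; (Δp)² = ⟨p²⟩ − ⟨p⟩².
Differentiate x²·exp(−κ·x) with the product rule; every integrand then reduces to terms xʲ·e^(−2κx) on [0, ∞), with ∫₀^∞ xʲ·e^(−2κx) dx = j!/(2κ)^(j+1).
Normalization: ∫|u|² dx = 0.035561.
⟨p⟩ = 0.0000 and ⟨p²⟩ = 1.1285.
(Δp)² = 1.1285 − (0.0000)² = 1.1285.

1.129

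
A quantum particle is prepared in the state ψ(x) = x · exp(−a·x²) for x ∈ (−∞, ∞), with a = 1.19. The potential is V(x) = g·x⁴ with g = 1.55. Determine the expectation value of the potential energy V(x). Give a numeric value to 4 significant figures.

⟨V⟩ = ∫ V(x)·|ψ|² dx / ∫|ψ|² dx.
Expand each integrand as polynomial × e^(−2ax²) and use ∫x^(2j)·e^(−2ax²) dx = (2j−1)!!/(4a)^j · √(π/(2a)), odd powers → 0; here √(π/(2a)) = 1.1489.
State is unnormalized: ∫|ψ|² dx = 0.24137, and ∫ψ*·V(x)·ψ dx = 0.24768, so ⟨V⟩ = 0.24768 / 0.24137.
⟨V⟩ = 1.0261.

1.026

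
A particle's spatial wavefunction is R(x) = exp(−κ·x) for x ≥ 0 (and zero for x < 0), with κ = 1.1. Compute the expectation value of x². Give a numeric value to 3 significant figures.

0.413

⟨x²⟩ = ∫ x²·|R|² dx / ∫|R|² dx (integrals over the domain).
Every integrand reduces to terms xʲ·e^(−2κx) on [0, ∞); use ∫₀^∞ xʲ·e^(−2κx) dx = j!/(2κ)^(j+1).
State is unnormalized: ∫|R|² dx = 0.45455, and ∫R*·x²·R dx = 0.18783, so ⟨x²⟩ = 0.18783 / 0.45455.
⟨x²⟩ = 0.41322.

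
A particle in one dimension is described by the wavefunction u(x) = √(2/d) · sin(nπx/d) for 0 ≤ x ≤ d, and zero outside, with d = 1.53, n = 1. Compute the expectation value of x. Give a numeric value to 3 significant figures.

0.765

⟨x⟩ = ∫ x·|u|² dx (integrals over the domain).
With sin²θ = (1 − cos2θ)/2 on 0 ≤ x ≤ d: ∫sin²(nπx/d) dx = d/2, ∫x·sin²(nπx/d) dx = d²/4, ∫x²·sin²(nπx/d) dx = d³·(1/6 − 1/(4n²π²)); higher powers xᵏ the same way, integrating xᵏ·cos(2nπx/d) by parts.
⟨x⟩ = 0.76500.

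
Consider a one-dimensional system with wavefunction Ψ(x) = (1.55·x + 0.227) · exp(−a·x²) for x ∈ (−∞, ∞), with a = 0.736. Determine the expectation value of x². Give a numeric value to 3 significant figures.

0.979

⟨x²⟩ = ∫ x²·|Ψ|² dx / ∫|Ψ|² dx (integrals over the domain).
Expand each integrand as polynomial × e^(−2ax²) and use ∫x^(2j)·e^(−2ax²) dx = (2j−1)!!/(4a)^j · √(π/(2a)), odd powers → 0; here √(π/(2a)) = 1.4609.
State is unnormalized: ∫|Ψ|² dx = 1.2675, and ∫Ψ*·x²·Ψ dx = 1.2404, so ⟨x²⟩ = 1.2404 / 1.2675.
⟨x²⟩ = 0.97867.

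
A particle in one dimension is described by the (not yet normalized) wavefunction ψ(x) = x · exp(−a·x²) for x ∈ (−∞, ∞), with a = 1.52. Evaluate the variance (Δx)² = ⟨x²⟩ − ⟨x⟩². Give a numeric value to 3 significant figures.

Compute ⟨x⟩ and ⟨x²⟩ separately, then (Δx)² = ⟨x²⟩ − ⟨x⟩².
Expand each integrand as polynomial × e^(−2ax²) and use ∫x^(2j)·e^(−2ax²) dx = (2j−1)!!/(4a)^j · √(π/(2a)), odd powers → 0; here √(π/(2a)) = 1.0166.
Normalization: ∫|ψ|² dx = 0.16720.
⟨x⟩ = 0.0000 and ⟨x²⟩ = 0.49342.
(Δx)² = 0.49342 − (0.0000)² = 0.49342.

0.493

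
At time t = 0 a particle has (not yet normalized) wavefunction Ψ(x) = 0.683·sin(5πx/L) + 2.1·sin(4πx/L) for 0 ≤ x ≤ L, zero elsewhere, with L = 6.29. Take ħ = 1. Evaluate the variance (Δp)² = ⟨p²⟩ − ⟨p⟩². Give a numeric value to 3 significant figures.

4.21

Compute ⟨p⟩ and ⟨p²⟩ separately; (Δp)² = ⟨p²⟩ − ⟨p⟩².
d²/dx² sin(jπx/L) = −(jπ/L)²·sin(jπx/L); on 0 ≤ x ≤ L, ∫sin²(jπx/L) dx = L/2 and ∫sin(jπx/L)·sin(lπx/L) dx = 0 for j ≠ l, so only diagonal terms survive in ∫|Ψ|² and ∫Ψ·Ψ″; ∫Ψ·Ψ′ dx = [Ψ²/2] between the walls = 0.
Normalization: ∫|Ψ|² dx = 15.337.
⟨p⟩ = 0.0000 and ⟨p²⟩ = 4.2061.
(Δp)² = 4.2061 − (0.0000)² = 4.2061.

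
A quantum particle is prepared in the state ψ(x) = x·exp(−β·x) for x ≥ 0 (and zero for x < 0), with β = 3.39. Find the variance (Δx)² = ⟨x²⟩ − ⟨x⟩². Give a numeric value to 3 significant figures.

Compute ⟨x⟩ and ⟨x²⟩ separately, then (Δx)² = ⟨x²⟩ − ⟨x⟩².
Every integrand reduces to terms xʲ·e^(−2βx) on [0, ∞); use ∫₀^∞ xʲ·e^(−2βx) dx = j!/(2β)^(j+1).
Normalization: ∫|ψ|² dx = 0.0064171.
⟨x⟩ = 0.44248 and ⟨x²⟩ = 0.26105.
(Δx)² = 0.26105 − (0.44248)² = 0.065262.

0.0653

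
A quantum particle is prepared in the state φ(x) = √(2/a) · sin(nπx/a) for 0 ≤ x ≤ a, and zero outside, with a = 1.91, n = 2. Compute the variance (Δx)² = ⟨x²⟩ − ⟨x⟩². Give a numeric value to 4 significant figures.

0.2578

Compute ⟨x⟩ and ⟨x²⟩ separately, then (Δx)² = ⟨x²⟩ − ⟨x⟩².
With sin²θ = (1 − cos2θ)/2 on 0 ≤ x ≤ a: ∫sin²(nπx/a) dx = a/2, ∫x·sin²(nπx/a) dx = a²/4, ∫x²·sin²(nπx/a) dx = a³·(1/6 − 1/(4n²π²)); higher powers xᵏ the same way, integrating xᵏ·cos(2nπx/a) by parts.
⟨x⟩ = 0.95500 and ⟨x²⟩ = 1.1698.
(Δx)² = 1.1698 − (0.95500)² = 0.25780.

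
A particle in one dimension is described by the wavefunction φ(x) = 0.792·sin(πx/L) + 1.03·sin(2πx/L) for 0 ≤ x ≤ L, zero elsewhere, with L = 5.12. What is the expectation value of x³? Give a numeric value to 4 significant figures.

⟨x³⟩ = ∫ x³·|φ|² dx / ∫|φ|² dx (integrals over the domain).
On 0 ≤ x ≤ L (j ≠ l): ∫sin²(jπx/L) dx = L/2, ∫sin(jπx/L)·sin(lπx/L) dx = 0; diagonal moments ∫x·sin²(jπx/L) dx = L²/4, ∫x²·sin²(jπx/L) dx = L³·(1/6 − 1/(4j²π²)); cross terms ∫x·sin(jπx/L)·sin(lπx/L) dx = 0 for j + l even and −4jlL²/(π²(j² − l²)²) for j + l odd, ∫x²·sin(jπx/L)·sin(lπx/L) dx = (−1)^(j+l)·4jlL³/(π²(j² − l²)²); higher powers the same way via product-to-sum and parts.
State is unnormalized: ∫|φ|² dx = 4.3217, and ∫φ*·x³·φ dx = 38.451, so ⟨x³⟩ = 38.451 / 4.3217.
⟨x³⟩ = 8.8973.

8.897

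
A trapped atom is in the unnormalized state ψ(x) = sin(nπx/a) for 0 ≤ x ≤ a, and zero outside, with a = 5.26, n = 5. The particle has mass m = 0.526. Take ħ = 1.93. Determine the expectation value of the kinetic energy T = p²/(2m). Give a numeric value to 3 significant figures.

T = −(ħ²/2m) d²/dx², so ⟨T⟩ = −(ħ²/2m) ∫ ψ*·ψ'' dx / ∫|ψ|² dx; with m = 0.526.
d/dx sin(nπx/a) = (nπ/a)·cos(nπx/a) and d²/dx² sin(nπx/a) = −(nπ/a)²·sin(nπx/a); on 0 ≤ x ≤ a, ∫sin²(nπx/a) dx = a/2 and ∫sin(nπx/a)·cos(nπx/a) dx = 0.
State is unnormalized: ∫|ψ|² dx = 2.6300, and ∫ψ*·(−ħ²/2m · ψ'') dx = 83.047, so ⟨T⟩ = 83.047 / 2.6300.
⟨T⟩ = 31.577.

31.6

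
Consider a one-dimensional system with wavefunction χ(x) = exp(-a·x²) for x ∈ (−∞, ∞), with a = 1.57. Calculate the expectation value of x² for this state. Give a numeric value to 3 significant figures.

0.159

⟨x²⟩ = ∫ x²·|χ|² dx / ∫|χ|² dx (integrals over the domain).
Gaussian moments: ∫x^(2j)·e^(−2ax²) dx = (2j−1)!!/(4a)^j · √(π/(2a)), odd powers integrate to 0; here √(π/(2a)) = 1.0003.
State is unnormalized: ∫|χ|² dx = 1.0003, and ∫χ*·x²·χ dx = 0.15928, so ⟨x²⟩ = 0.15928 / 1.0003.
⟨x²⟩ = 0.15924.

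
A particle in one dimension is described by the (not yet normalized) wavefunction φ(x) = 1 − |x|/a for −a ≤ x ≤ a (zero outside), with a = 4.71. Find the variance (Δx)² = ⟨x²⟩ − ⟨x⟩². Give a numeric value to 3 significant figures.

2.22

Compute ⟨x⟩ and ⟨x²⟩ separately, then (Δx)² = ⟨x²⟩ − ⟨x⟩².
φ is even, so ∫ over [−a, a] = 2∫₀ᵃ with φ = 1 − x/a there: ∫₀ᵃ (1 − x/a)² dx = a/3, ∫₀ᵃ x²(1 − x/a)² dx = a³/30, ∫₀ᵃ x⁴(1 − x/a)² dx = a⁵/105.
Normalization: ∫|φ|² dx = 3.1400.
⟨x⟩ = 0.0000 and ⟨x²⟩ = 2.2184.
(Δx)² = 2.2184 − (0.0000)² = 2.2184.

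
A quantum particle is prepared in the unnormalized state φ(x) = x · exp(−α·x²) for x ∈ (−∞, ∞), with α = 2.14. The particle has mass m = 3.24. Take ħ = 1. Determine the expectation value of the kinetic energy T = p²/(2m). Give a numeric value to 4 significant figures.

T = −(ħ²/2m) d²/dx², so ⟨T⟩ = −(ħ²/2m) ∫ φ*·φ'' dx / ∫|φ|² dx; with m = 3.24.
Expand each integrand as polynomial × e^(−2αx²) and use ∫x^(2j)·e^(−2αx²) dx = (2j−1)!!/(4α)^j · √(π/(2α)), odd powers → 0; here √(π/(2α)) = 0.85675. Differentiate with the product rule, d/dx e^(−αx²) = −2αx·e^(−αx²).
State is unnormalized: ∫|φ|² dx = 0.10009, and ∫φ*·(−ħ²/2m · φ'') dx = 0.099161, so ⟨T⟩ = 0.099161 / 0.10009.
⟨T⟩ = 0.99074.

0.9907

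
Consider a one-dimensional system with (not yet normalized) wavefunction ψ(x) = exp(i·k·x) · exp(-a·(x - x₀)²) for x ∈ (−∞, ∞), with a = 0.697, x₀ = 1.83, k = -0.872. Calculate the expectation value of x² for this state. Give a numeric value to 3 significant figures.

3.71

⟨x²⟩ = ∫ x²·|ψ|² dx / ∫|ψ|² dx (integrals over the domain).
Gaussian moments (u = x − x₀): ∫u^(2j)·e^(−2au²) du = (2j−1)!!/(4a)^j · √(π/(2a)), odd powers integrate to 0; here √(π/(2a)) = 1.5012.
State is unnormalized: ∫|ψ|² dx = 1.5012, and ∫ψ*·x²·ψ dx = 5.5659, so ⟨x²⟩ = 5.5659 / 1.5012.
⟨x²⟩ = 3.7076.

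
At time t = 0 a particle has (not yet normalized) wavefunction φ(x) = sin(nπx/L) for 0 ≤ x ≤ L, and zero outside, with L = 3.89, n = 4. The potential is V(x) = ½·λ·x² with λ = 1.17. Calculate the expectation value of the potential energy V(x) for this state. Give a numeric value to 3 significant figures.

2.92

⟨V⟩ = ∫ V(x)·|φ|² dx / ∫|φ|² dx.
With sin²θ = (1 − cos2θ)/2 on 0 ≤ x ≤ L: ∫sin²(nπx/L) dx = L/2, ∫x·sin²(nπx/L) dx = L²/4, ∫x²·sin²(nπx/L) dx = L³·(1/6 − 1/(4n²π²)); higher powers xᵏ the same way, integrating xᵏ·cos(2nπx/L) by parts.
State is unnormalized: ∫|φ|² dx = 1.9450, and ∫φ*·V(x)·φ dx = 5.6847, so ⟨V⟩ = 5.6847 / 1.9450.
⟨V⟩ = 2.9227.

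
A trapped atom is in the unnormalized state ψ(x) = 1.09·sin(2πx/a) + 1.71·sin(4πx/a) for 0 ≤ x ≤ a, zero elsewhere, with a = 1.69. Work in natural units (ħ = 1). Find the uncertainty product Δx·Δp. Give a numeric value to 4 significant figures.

Δx = √(⟨x²⟩−⟨x⟩²), Δp = √(⟨p²⟩−⟨p⟩²).
On 0 ≤ x ≤ a (j ≠ l): ∫sin²(jπx/a) dx = a/2, ∫sin(jπx/a)·sin(lπx/a) dx = 0; diagonal moments ∫x·sin²(jπx/a) dx = a²/4, ∫x²·sin²(jπx/a) dx = a³·(1/6 − 1/(4j²π²)); cross terms ∫x·sin(jπx/a)·sin(lπx/a) dx = 0 for j + l even and −4jla²/(π²(j² − l²)²) for j + l odd, ∫x²·sin(jπx/a)·sin(lπx/a) dx = (−1)^(j+l)·4jla³/(π²(j² − l²)²); higher powers the same way via product-to-sum and parts. d²/dx² sin(jπx/a) = −(jπ/a)²·sin(jπx/a); on 0 ≤ x ≤ a, ∫sin²(jπx/a) dx = a/2 and ∫sin(jπx/a)·sin(lπx/a) dx = 0 for j ≠ l, so only diagonal terms survive in ∫|ψ|² and ∫ψ·ψ″; ∫ψ·ψ′ dx = [ψ²/2] between the walls = 0.
Normalization: ∫|ψ|² dx = 3.4748.
⟨x⟩ = 0.84500, ⟨x²⟩ = 1.0517 ⇒ Δx = 0.58114.
⟨p⟩ = 0.0000, ⟨p²⟩ = 43.309 ⇒ Δp = 6.5810.
Δx·Δp = 3.8244.

3.824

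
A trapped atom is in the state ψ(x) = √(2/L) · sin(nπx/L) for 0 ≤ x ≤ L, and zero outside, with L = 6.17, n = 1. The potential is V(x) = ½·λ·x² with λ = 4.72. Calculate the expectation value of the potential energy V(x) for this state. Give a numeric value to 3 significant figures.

⟨V⟩ = ∫ V(x)·|ψ|² dx.
With sin²θ = (1 − cos2θ)/2 on 0 ≤ x ≤ L: ∫sin²(nπx/L) dx = L/2, ∫x·sin²(nπx/L) dx = L²/4, ∫x²·sin²(nπx/L) dx = L³·(1/6 − 1/(4n²π²)); higher powers xᵏ the same way, integrating xᵏ·cos(2nπx/L) by parts.
⟨V⟩ = 25.396.

25.4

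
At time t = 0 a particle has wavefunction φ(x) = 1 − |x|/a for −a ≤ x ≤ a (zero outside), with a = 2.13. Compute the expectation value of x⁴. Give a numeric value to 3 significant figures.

0.588

⟨x⁴⟩ = ∫ x⁴·|φ|² dx / ∫|φ|² dx (integrals over the domain).
φ is even, so ∫ over [−a, a] = 2∫₀ᵃ with φ = 1 − x/a there: ∫₀ᵃ (1 − x/a)² dx = a/3, ∫₀ᵃ x²(1 − x/a)² dx = a³/30, ∫₀ᵃ x⁴(1 − x/a)² dx = a⁵/105.
State is unnormalized: ∫|φ|² dx = 1.4200, and ∫φ*·x⁴·φ dx = 0.83510, so ⟨x⁴⟩ = 0.83510 / 1.4200.
⟨x⁴⟩ = 0.58810.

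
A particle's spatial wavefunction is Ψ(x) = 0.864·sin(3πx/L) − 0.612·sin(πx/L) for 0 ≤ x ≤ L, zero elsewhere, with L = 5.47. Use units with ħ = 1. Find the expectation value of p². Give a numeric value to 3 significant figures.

2.09

p² Ψ = −ħ² d²Ψ/dx²; ⟨p²⟩ = −ħ² ∫ Ψ*·Ψ'' dx / ∫|Ψ|² dx.
d²/dx² sin(jπx/L) = −(jπ/L)²·sin(jπx/L); on 0 ≤ x ≤ L, ∫sin²(jπx/L) dx = L/2 and ∫sin(jπx/L)·sin(lπx/L) dx = 0 for j ≠ l, so only diagonal terms survive in ∫|Ψ|² and ∫Ψ·Ψ″; ∫Ψ·Ψ′ dx = [Ψ²/2] between the walls = 0.
State is unnormalized: ∫|Ψ|² dx = 3.0660, and ∫Ψ*·(−ħ² Ψ'') dx = 6.3990, so ⟨p²⟩ = 6.3990 / 3.0660.
⟨p²⟩ = 2.0871.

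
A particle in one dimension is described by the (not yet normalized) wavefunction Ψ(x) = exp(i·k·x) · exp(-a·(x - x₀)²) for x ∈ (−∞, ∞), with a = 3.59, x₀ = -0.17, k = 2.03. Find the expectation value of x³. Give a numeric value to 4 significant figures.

⟨x³⟩ = ∫ x³·|Ψ|² dx / ∫|Ψ|² dx (integrals over the domain).
Gaussian moments (u = x − x₀): ∫u^(2j)·e^(−2au²) du = (2j−1)!!/(4a)^j · √(π/(2a)), odd powers integrate to 0; here √(π/(2a)) = 0.66147.
State is unnormalized: ∫|Ψ|² dx = 0.66147, and ∫Ψ*·x³·Ψ dx = -0.026742, so ⟨x³⟩ = -0.026742 / 0.66147.
⟨x³⟩ = -0.040428.

-0.04043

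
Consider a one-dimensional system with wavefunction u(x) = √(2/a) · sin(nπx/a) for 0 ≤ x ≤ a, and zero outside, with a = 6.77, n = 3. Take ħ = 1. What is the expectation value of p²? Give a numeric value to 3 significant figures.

1.94

p² u = −ħ² d²u/dx²; ⟨p²⟩ = −ħ² ∫ u*·u'' dx.
d/dx sin(nπx/a) = (nπ/a)·cos(nπx/a) and d²/dx² sin(nπx/a) = −(nπ/a)²·sin(nπx/a); on 0 ≤ x ≤ a, ∫sin²(nπx/a) dx = a/2 and ∫sin(nπx/a)·cos(nπx/a) dx = 0.
⟨p²⟩ = 1.9380.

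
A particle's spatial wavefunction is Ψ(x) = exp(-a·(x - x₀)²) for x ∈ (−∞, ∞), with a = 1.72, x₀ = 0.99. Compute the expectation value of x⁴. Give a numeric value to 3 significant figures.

⟨x⁴⟩ = ∫ x⁴·|Ψ|² dx / ∫|Ψ|² dx (integrals over the domain).
Gaussian moments (u = x − x₀): ∫u^(2j)·e^(−2au²) du = (2j−1)!!/(4a)^j · √(π/(2a)), odd powers integrate to 0; here √(π/(2a)) = 0.95564.
State is unnormalized: ∫|Ψ|² dx = 0.95564, and ∫Ψ*·x⁴·Ψ dx = 1.7954, so ⟨x⁴⟩ = 1.7954 / 0.95564.
⟨x⁴⟩ = 1.8787.

1.88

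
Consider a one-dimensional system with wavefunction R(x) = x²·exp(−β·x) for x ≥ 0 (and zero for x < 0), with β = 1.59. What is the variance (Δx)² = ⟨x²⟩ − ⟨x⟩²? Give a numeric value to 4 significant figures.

Compute ⟨x⟩ and ⟨x²⟩ separately, then (Δx)² = ⟨x²⟩ − ⟨x⟩².
Every integrand reduces to terms xʲ·e^(−2βx) on [0, ∞); use ∫₀^∞ xʲ·e^(−2βx) dx = j!/(2β)^(j+1).
Normalization: ∫|R|² dx = 0.073803.
⟨x⟩ = 1.5723 and ⟨x²⟩ = 2.9667.
(Δx)² = 2.9667 − (1.5723)² = 0.49444.

0.4944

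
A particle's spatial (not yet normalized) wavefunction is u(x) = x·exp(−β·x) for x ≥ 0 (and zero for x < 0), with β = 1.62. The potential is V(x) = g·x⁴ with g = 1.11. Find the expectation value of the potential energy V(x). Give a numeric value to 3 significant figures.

3.63

⟨V⟩ = ∫ V(x)·|u|² dx / ∫|u|² dx.
Every integrand reduces to terms xʲ·e^(−2βx) on [0, ∞); use ∫₀^∞ xʲ·e^(−2βx) dx = j!/(2β)^(j+1).
State is unnormalized: ∫|u|² dx = 0.058802, and ∫u*·V(x)·u dx = 0.21323, so ⟨V⟩ = 0.21323 / 0.058802.
⟨V⟩ = 3.6261.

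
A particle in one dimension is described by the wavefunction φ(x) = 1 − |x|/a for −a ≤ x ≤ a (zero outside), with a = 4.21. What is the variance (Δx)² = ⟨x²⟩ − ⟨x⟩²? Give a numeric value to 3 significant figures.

Compute ⟨x⟩ and ⟨x²⟩ separately, then (Δx)² = ⟨x²⟩ − ⟨x⟩².
φ is even, so ∫ over [−a, a] = 2∫₀ᵃ with φ = 1 − x/a there: ∫₀ᵃ (1 − x/a)² dx = a/3, ∫₀ᵃ x²(1 − x/a)² dx = a³/30, ∫₀ᵃ x⁴(1 − x/a)² dx = a⁵/105.
Normalization: ∫|φ|² dx = 2.8067.
⟨x⟩ = 0.0000 and ⟨x²⟩ = 1.7724.
(Δx)² = 1.7724 − (0.0000)² = 1.7724.

1.77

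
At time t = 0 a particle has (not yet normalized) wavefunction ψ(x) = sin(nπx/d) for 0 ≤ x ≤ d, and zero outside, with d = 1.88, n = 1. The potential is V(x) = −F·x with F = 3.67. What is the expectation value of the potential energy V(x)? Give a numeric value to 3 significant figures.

-3.45

⟨V⟩ = ∫ V(x)·|ψ|² dx / ∫|ψ|² dx.
With sin²θ = (1 − cos2θ)/2 on 0 ≤ x ≤ d: ∫sin²(nπx/d) dx = d/2, ∫x·sin²(nπx/d) dx = d²/4, ∫x²·sin²(nπx/d) dx = d³·(1/6 − 1/(4n²π²)); higher powers xᵏ the same way, integrating xᵏ·cos(2nπx/d) by parts.
State is unnormalized: ∫|ψ|² dx = 0.94000, and ∫ψ*·V(x)·ψ dx = -3.2428, so ⟨V⟩ = -3.2428 / 0.94000.
⟨V⟩ = -3.4498.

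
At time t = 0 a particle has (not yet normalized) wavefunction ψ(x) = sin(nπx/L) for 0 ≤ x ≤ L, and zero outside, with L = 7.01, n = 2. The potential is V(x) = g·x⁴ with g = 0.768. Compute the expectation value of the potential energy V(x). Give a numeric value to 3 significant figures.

326.

⟨V⟩ = ∫ V(x)·|ψ|² dx / ∫|ψ|² dx.
With sin²θ = (1 − cos2θ)/2 on 0 ≤ x ≤ L: ∫sin²(nπx/L) dx = L/2, ∫x·sin²(nπx/L) dx = L²/4, ∫x²·sin²(nπx/L) dx = L³·(1/6 − 1/(4n²π²)); higher powers xᵏ the same way, integrating xᵏ·cos(2nπx/L) by parts.
State is unnormalized: ∫|ψ|² dx = 3.5050, and ∫ψ*·V(x)·ψ dx = 1141.6, so ⟨V⟩ = 1141.6 / 3.5050.
⟨V⟩ = 325.71.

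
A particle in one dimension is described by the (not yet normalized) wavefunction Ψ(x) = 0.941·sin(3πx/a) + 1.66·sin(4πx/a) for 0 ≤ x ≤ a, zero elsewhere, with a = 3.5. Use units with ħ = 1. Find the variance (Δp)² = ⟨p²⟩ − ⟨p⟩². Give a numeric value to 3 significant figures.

11.5

Compute ⟨p⟩ and ⟨p²⟩ separately; (Δp)² = ⟨p²⟩ − ⟨p⟩².
d²/dx² sin(jπx/a) = −(jπ/a)²·sin(jπx/a); on 0 ≤ x ≤ a, ∫sin²(jπx/a) dx = a/2 and ∫sin(jπx/a)·sin(lπx/a) dx = 0 for j ≠ l, so only diagonal terms survive in ∫|Ψ|² and ∫Ψ·Ψ″; ∫Ψ·Ψ′ dx = [Ψ²/2] between the walls = 0.
Normalization: ∫|Ψ|² dx = 6.3719.
⟨p⟩ = 0.0000 and ⟨p²⟩ = 11.519.
(Δp)² = 11.519 − (0.0000)² = 11.519.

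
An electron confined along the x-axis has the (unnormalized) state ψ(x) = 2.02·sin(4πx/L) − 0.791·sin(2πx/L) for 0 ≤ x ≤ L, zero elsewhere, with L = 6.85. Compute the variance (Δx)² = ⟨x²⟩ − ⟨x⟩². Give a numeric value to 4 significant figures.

Compute ⟨x⟩ and ⟨x²⟩ separately, then (Δx)² = ⟨x²⟩ − ⟨x⟩².
On 0 ≤ x ≤ L (j ≠ l): ∫sin²(jπx/L) dx = L/2, ∫sin(jπx/L)·sin(lπx/L) dx = 0; diagonal moments ∫x·sin²(jπx/L) dx = L²/4, ∫x²·sin²(jπx/L) dx = L³·(1/6 − 1/(4j²π²)); cross terms ∫x·sin(jπx/L)·sin(lπx/L) dx = 0 for j + l even and −4jlL²/(π²(j² − l²)²) for j + l odd, ∫x²·sin(jπx/L)·sin(lπx/L) dx = (−1)^(j+l)·4jlL³/(π²(j² − l²)²); higher powers the same way via product-to-sum and parts.
Normalization: ∫|ψ|² dx = 16.118.
⟨x⟩ = 3.4250 and ⟨x²⟩ = 13.998.
(Δx)² = 13.998 − (3.4250)² = 2.2676.

2.268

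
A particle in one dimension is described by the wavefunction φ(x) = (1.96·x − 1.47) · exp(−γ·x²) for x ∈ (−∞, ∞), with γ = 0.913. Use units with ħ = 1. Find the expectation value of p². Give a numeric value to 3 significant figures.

p² φ = −ħ² d²φ/dx²; ⟨p²⟩ = −ħ² ∫ φ*·φ'' dx / ∫|φ|² dx.
Expand each integrand as polynomial × e^(−2γx²) and use ∫x^(2j)·e^(−2γx²) dx = (2j−1)!!/(4γ)^j · √(π/(2γ)), odd powers → 0; here √(π/(2γ)) = 1.3117. Differentiate with the product rule, d/dx e^(−γx²) = −2γx·e^(−γx²).
State is unnormalized: ∫|φ|² dx = 4.2142, and ∫φ*·(−ħ² φ'') dx = 6.3670, so ⟨p²⟩ = 6.3670 / 4.2142.
⟨p²⟩ = 1.5109.

1.51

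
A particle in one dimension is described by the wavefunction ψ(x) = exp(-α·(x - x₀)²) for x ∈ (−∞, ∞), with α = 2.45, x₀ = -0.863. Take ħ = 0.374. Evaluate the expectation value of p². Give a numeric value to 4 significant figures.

0.3427

p² ψ = −ħ² d²ψ/dx²; ⟨p²⟩ = −ħ² ∫ ψ*·ψ'' dx / ∫|ψ|² dx.
Gaussian moments (u = x − x₀): ∫u^(2j)·e^(−2αu²) du = (2j−1)!!/(4α)^j · √(π/(2α)), odd powers integrate to 0; here √(π/(2α)) = 0.80071. Derivatives: d/dx e^(−αu²) = −2αu·e^(−αu²), d²/dx² e^(−αu²) = (4α²u² − 2α)·e^(−αu²).
State is unnormalized: ∫|ψ|² dx = 0.80071, and ∫ψ*·(−ħ² ψ'') dx = 0.27440, so ⟨p²⟩ = 0.27440 / 0.80071.
⟨p²⟩ = 0.34270.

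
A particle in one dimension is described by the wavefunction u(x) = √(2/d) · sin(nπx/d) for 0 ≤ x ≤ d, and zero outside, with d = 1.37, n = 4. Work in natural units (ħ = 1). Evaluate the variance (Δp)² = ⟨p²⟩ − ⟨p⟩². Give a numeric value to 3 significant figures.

Compute ⟨p⟩ and ⟨p²⟩ separately; (Δp)² = ⟨p²⟩ − ⟨p⟩².
d/dx sin(nπx/d) = (nπ/d)·cos(nπx/d) and d²/dx² sin(nπx/d) = −(nπ/d)²·sin(nπx/d); on 0 ≤ x ≤ d, ∫sin²(nπx/d) dx = d/2 and ∫sin(nπx/d)·cos(nπx/d) dx = 0.
⟨p⟩ = 0.0000 and ⟨p²⟩ = 84.135.
(Δp)² = 84.135 − (0.0000)² = 84.135.

84.1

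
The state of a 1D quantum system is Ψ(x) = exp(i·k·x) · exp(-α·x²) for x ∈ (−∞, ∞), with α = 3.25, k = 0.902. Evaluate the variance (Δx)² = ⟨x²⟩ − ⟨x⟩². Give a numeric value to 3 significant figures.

0.0769

Compute ⟨x⟩ and ⟨x²⟩ separately, then (Δx)² = ⟨x²⟩ − ⟨x⟩².
Gaussian moments: ∫x^(2j)·e^(−2αx²) dx = (2j−1)!!/(4α)^j · √(π/(2α)), odd powers integrate to 0; here √(π/(2α)) = 0.69521.
Normalization: ∫|Ψ|² dx = 0.69521.
⟨x⟩ = 0.0000 and ⟨x²⟩ = 0.076923.
(Δx)² = 0.076923 − (0.0000)² = 0.076923.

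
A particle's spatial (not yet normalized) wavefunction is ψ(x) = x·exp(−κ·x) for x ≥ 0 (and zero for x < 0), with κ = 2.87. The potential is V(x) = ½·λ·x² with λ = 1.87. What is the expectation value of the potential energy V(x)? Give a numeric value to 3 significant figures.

⟨V⟩ = ∫ V(x)·|ψ|² dx / ∫|ψ|² dx.
Every integrand reduces to terms xʲ·e^(−2κx) on [0, ∞); use ∫₀^∞ xʲ·e^(−2κx) dx = j!/(2κ)^(j+1).
State is unnormalized: ∫|ψ|² dx = 0.010575, and ∫ψ*·V(x)·ψ dx = 0.0036013, so ⟨V⟩ = 0.0036013 / 0.010575.
⟨V⟩ = 0.34054.

0.341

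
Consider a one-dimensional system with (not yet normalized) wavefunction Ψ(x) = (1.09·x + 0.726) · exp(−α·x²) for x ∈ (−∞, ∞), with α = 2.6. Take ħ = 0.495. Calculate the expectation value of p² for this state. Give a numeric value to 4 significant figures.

0.8640

p² Ψ = −ħ² d²Ψ/dx²; ⟨p²⟩ = −ħ² ∫ Ψ*·Ψ'' dx / ∫|Ψ|² dx.
Expand each integrand as polynomial × e^(−2αx²) and use ∫x^(2j)·e^(−2αx²) dx = (2j−1)!!/(4α)^j · √(π/(2α)), odd powers → 0; here √(π/(2α)) = 0.77727. Differentiate with the product rule, d/dx e^(−αx²) = −2αx·e^(−αx²).
State is unnormalized: ∫|Ψ|² dx = 0.49848, and ∫Ψ*·(−ħ² Ψ'') dx = 0.43070, so ⟨p²⟩ = 0.43070 / 0.49848.
⟨p²⟩ = 0.86403.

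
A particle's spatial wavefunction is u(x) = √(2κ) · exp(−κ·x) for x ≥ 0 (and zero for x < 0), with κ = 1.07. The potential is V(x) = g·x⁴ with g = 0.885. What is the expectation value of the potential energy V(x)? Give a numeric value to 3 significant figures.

1.01

⟨V⟩ = ∫ V(x)·|u|² dx.
Every integrand reduces to terms xʲ·e^(−2κx) on [0, ∞); use ∫₀^∞ xʲ·e^(−2κx) dx = j!/(2κ)^(j+1).
⟨V⟩ = 1.0127.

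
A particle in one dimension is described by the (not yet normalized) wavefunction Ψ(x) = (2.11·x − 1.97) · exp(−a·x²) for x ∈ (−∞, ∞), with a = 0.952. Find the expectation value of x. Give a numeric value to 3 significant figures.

⟨x⟩ = ∫ x·|Ψ|² dx / ∫|Ψ|² dx (integrals over the domain).
Expand each integrand as polynomial × e^(−2ax²) and use ∫x^(2j)·e^(−2ax²) dx = (2j−1)!!/(4a)^j · √(π/(2a)), odd powers → 0; here √(π/(2a)) = 1.2845.
State is unnormalized: ∫|Ψ|² dx = 6.4869, and ∫Ψ*·x·Ψ dx = -2.8043, so ⟨x⟩ = -2.8043 / 6.4869.
⟨x⟩ = -0.43230.

-0.432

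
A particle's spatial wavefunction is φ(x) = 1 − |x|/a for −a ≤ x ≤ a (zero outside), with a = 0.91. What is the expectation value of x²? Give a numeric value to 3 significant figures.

⟨x²⟩ = ∫ x²·|φ|² dx / ∫|φ|² dx (integrals over the domain).
φ is even, so ∫ over [−a, a] = 2∫₀ᵃ with φ = 1 − x/a there: ∫₀ᵃ (1 − x/a)² dx = a/3, ∫₀ᵃ x²(1 − x/a)² dx = a³/30, ∫₀ᵃ x⁴(1 − x/a)² dx = a⁵/105.
State is unnormalized: ∫|φ|² dx = 0.60667, and ∫φ*·x²·φ dx = 0.050238, so ⟨x²⟩ = 0.050238 / 0.60667.
⟨x²⟩ = 0.082810.

0.0828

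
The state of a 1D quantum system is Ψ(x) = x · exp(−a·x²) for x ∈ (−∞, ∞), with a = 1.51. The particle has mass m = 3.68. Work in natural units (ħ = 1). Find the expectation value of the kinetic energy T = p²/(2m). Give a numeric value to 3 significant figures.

0.615

T = −(ħ²/2m) d²/dx², so ⟨T⟩ = −(ħ²/2m) ∫ Ψ*·Ψ'' dx / ∫|Ψ|² dx; with m = 3.68.
Expand each integrand as polynomial × e^(−2ax²) and use ∫x^(2j)·e^(−2ax²) dx = (2j−1)!!/(4a)^j · √(π/(2a)), odd powers → 0; here √(π/(2a)) = 1.0199. Differentiate with the product rule, d/dx e^(−ax²) = −2ax·e^(−ax²).
State is unnormalized: ∫|Ψ|² dx = 0.16886, and ∫Ψ*·(−ħ²/2m · Ψ'') dx = 0.10393, so ⟨T⟩ = 0.10393 / 0.16886.
⟨T⟩ = 0.61549.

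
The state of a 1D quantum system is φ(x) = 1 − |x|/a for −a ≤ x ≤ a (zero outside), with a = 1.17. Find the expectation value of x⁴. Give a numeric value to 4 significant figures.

0.05354

⟨x⁴⟩ = ∫ x⁴·|φ|² dx / ∫|φ|² dx (integrals over the domain).
φ is even, so ∫ over [−a, a] = 2∫₀ᵃ with φ = 1 − x/a there: ∫₀ᵃ (1 − x/a)² dx = a/3, ∫₀ᵃ x²(1 − x/a)² dx = a³/30, ∫₀ᵃ x⁴(1 − x/a)² dx = a⁵/105.
State is unnormalized: ∫|φ|² dx = 0.78000, and ∫φ*·x⁴·φ dx = 0.041761, so ⟨x⁴⟩ = 0.041761 / 0.78000.
⟨x⁴⟩ = 0.053540.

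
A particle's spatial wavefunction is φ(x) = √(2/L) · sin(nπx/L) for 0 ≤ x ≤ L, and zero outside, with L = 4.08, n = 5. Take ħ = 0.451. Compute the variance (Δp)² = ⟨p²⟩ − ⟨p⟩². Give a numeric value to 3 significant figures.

3.01

Compute ⟨p⟩ and ⟨p²⟩ separately; (Δp)² = ⟨p²⟩ − ⟨p⟩².
d/dx sin(nπx/L) = (nπ/L)·cos(nπx/L) and d²/dx² sin(nπx/L) = −(nπ/L)²·sin(nπx/L); on 0 ≤ x ≤ L, ∫sin²(nπx/L) dx = L/2 and ∫sin(nπx/L)·cos(nπx/L) dx = 0.
⟨p⟩ = 0.0000 and ⟨p²⟩ = 3.0149.
(Δp)² = 3.0149 − (0.0000)² = 3.0149.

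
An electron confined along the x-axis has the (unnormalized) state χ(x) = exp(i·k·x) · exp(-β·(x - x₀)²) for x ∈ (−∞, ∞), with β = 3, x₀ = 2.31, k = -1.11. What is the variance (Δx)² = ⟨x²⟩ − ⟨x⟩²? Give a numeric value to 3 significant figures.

Compute ⟨x⟩ and ⟨x²⟩ separately, then (Δx)² = ⟨x²⟩ − ⟨x⟩².
Gaussian moments (u = x − x₀): ∫u^(2j)·e^(−2βu²) du = (2j−1)!!/(4β)^j · √(π/(2β)), odd powers integrate to 0; here √(π/(2β)) = 0.72360.
Normalization: ∫|χ|² dx = 0.72360.
⟨x⟩ = 2.3100 and ⟨x²⟩ = 5.4194.
(Δx)² = 5.4194 − (2.3100)² = 0.083333.

0.0833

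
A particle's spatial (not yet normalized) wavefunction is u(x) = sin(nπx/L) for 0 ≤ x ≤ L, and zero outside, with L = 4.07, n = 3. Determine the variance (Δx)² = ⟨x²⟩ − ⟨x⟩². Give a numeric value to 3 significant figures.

Compute ⟨x⟩ and ⟨x²⟩ separately, then (Δx)² = ⟨x²⟩ − ⟨x⟩².
With sin²θ = (1 − cos2θ)/2 on 0 ≤ x ≤ L: ∫sin²(nπx/L) dx = L/2, ∫x·sin²(nπx/L) dx = L²/4, ∫x²·sin²(nπx/L) dx = L³·(1/6 − 1/(4n²π²)); higher powers xᵏ the same way, integrating xᵏ·cos(2nπx/L) by parts.
Normalization: ∫|u|² dx = 2.0350.
⟨x⟩ = 2.0350 and ⟨x²⟩ = 5.4284.
(Δx)² = 5.4284 − (2.0350)² = 1.2872.

1.29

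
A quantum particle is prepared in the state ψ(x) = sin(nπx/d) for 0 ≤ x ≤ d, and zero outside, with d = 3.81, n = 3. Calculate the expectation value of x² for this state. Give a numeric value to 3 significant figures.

4.76

⟨x²⟩ = ∫ x²·|ψ|² dx / ∫|ψ|² dx (integrals over the domain).
With sin²θ = (1 − cos2θ)/2 on 0 ≤ x ≤ d: ∫sin²(nπx/d) dx = d/2, ∫x·sin²(nπx/d) dx = d²/4, ∫x²·sin²(nπx/d) dx = d³·(1/6 − 1/(4n²π²)); higher powers xᵏ the same way, integrating xᵏ·cos(2nπx/d) by parts.
State is unnormalized: ∫|ψ|² dx = 1.9050, and ∫ψ*·x²·ψ dx = 9.0621, so ⟨x²⟩ = 9.0621 / 1.9050.
⟨x²⟩ = 4.7570.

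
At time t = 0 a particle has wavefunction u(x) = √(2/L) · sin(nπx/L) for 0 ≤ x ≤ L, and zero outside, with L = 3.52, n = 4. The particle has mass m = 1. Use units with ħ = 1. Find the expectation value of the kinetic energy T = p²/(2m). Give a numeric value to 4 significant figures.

T = −(ħ²/2m) d²/dx², so ⟨T⟩ = −(ħ²/2m) ∫ u*·u'' dx; with m = 1.
d/dx sin(nπx/L) = (nπ/L)·cos(nπx/L) and d²/dx² sin(nπx/L) = −(nπ/L)²·sin(nπx/L); on 0 ≤ x ≤ L, ∫sin²(nπx/L) dx = L/2 and ∫sin(nπx/L)·cos(nπx/L) dx = 0.
⟨T⟩ = 6.3724.

6.372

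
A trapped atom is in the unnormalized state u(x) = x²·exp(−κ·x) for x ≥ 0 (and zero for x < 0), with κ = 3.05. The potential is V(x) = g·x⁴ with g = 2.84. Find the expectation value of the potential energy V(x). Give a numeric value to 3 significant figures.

3.45

⟨V⟩ = ∫ V(x)·|u|² dx / ∫|u|² dx.
Every integrand reduces to terms xʲ·e^(−2κx) on [0, ∞); use ∫₀^∞ xʲ·e^(−2κx) dx = j!/(2κ)^(j+1).
State is unnormalized: ∫|u|² dx = 0.0028416, and ∫u*·V(x)·u dx = 0.0097920, so ⟨V⟩ = 0.0097920 / 0.0028416.
⟨V⟩ = 3.4459.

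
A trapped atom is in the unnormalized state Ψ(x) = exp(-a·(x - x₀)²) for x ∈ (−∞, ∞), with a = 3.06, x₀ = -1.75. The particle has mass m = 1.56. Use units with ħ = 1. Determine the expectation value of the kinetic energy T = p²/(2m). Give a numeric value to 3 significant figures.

0.981

T = −(ħ²/2m) d²/dx², so ⟨T⟩ = −(ħ²/2m) ∫ Ψ*·Ψ'' dx / ∫|Ψ|² dx; with m = 1.56.
Gaussian moments (u = x − x₀): ∫u^(2j)·e^(−2au²) du = (2j−1)!!/(4a)^j · √(π/(2a)), odd powers integrate to 0; here √(π/(2a)) = 0.71647. Derivatives: d/dx e^(−au²) = −2au·e^(−au²), d²/dx² e^(−au²) = (4a²u² − 2a)·e^(−au²).
State is unnormalized: ∫|Ψ|² dx = 0.71647, and ∫Ψ*·(−ħ²/2m · Ψ'') dx = 0.70269, so ⟨T⟩ = 0.70269 / 0.71647.
⟨T⟩ = 0.98077.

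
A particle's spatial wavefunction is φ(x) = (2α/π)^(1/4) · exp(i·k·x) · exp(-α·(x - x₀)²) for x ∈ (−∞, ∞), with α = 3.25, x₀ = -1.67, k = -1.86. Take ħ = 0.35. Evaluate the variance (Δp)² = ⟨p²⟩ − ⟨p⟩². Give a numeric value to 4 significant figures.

Compute ⟨p⟩ and ⟨p²⟩ separately; (Δp)² = ⟨p²⟩ − ⟨p⟩².
Gaussian moments (u = x − x₀): ∫u^(2j)·e^(−2αu²) du = (2j−1)!!/(4α)^j · √(π/(2α)), odd powers integrate to 0; here √(π/(2α)) = 0.69521. Derivatives: φ′ = (ik − 2αu)·φ, φ″ = ((ik − 2αu)² − 2α)·φ; the odd-in-u pieces drop out.
⟨p⟩ = -0.65100 and ⟨p²⟩ = 0.82193.
(Δp)² = 0.82193 − (-0.65100)² = 0.39813.

0.3981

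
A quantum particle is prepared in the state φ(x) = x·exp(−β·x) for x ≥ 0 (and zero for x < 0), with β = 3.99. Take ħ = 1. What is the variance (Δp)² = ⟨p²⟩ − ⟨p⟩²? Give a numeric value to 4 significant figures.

15.92

Compute ⟨p⟩ and ⟨p²⟩ separately; (Δp)² = ⟨p²⟩ − ⟨p⟩².
Differentiate x·exp(−β·x) with the product rule; every integrand then reduces to terms xʲ·e^(−2βx) on [0, ∞), with ∫₀^∞ xʲ·e^(−2βx) dx = j!/(2β)^(j+1).
Normalization: ∫|φ|² dx = 0.0039357.
⟨p⟩ = 0.0000 and ⟨p²⟩ = 15.920.
(Δp)² = 15.920 − (0.0000)² = 15.920.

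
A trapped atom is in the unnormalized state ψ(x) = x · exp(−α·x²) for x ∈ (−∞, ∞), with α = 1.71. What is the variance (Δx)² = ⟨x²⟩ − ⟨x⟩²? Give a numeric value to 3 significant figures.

Compute ⟨x⟩ and ⟨x²⟩ separately, then (Δx)² = ⟨x²⟩ − ⟨x⟩².
Expand each integrand as polynomial × e^(−2αx²) and use ∫x^(2j)·e^(−2αx²) dx = (2j−1)!!/(4α)^j · √(π/(2α)), odd powers → 0; here √(π/(2α)) = 0.95843.
Normalization: ∫|ψ|² dx = 0.14012.
⟨x⟩ = 0.0000 and ⟨x²⟩ = 0.43860.
(Δx)² = 0.43860 − (0.0000)² = 0.43860.

0.439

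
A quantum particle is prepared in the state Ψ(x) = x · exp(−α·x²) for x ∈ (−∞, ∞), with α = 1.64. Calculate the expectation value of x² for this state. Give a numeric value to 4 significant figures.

⟨x²⟩ = ∫ x²·|Ψ|² dx / ∫|Ψ|² dx (integrals over the domain).
Expand each integrand as polynomial × e^(−2αx²) and use ∫x^(2j)·e^(−2αx²) dx = (2j−1)!!/(4α)^j · √(π/(2α)), odd powers → 0; here √(π/(2α)) = 0.97867.
State is unnormalized: ∫|Ψ|² dx = 0.14919, and ∫Ψ*·x²·Ψ dx = 0.068226, so ⟨x²⟩ = 0.068226 / 0.14919.
⟨x²⟩ = 0.45732.

0.4573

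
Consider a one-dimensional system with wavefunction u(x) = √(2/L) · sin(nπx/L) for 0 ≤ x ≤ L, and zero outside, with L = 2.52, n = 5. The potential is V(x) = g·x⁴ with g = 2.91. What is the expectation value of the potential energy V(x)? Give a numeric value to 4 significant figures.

⟨V⟩ = ∫ V(x)·|u|² dx.
With sin²θ = (1 − cos2θ)/2 on 0 ≤ x ≤ L: ∫sin²(nπx/L) dx = L/2, ∫x·sin²(nπx/L) dx = L²/4, ∫x²·sin²(nπx/L) dx = L³·(1/6 − 1/(4n²π²)); higher powers xᵏ the same way, integrating xᵏ·cos(2nπx/L) by parts.
⟨V⟩ = 22.998.

23.00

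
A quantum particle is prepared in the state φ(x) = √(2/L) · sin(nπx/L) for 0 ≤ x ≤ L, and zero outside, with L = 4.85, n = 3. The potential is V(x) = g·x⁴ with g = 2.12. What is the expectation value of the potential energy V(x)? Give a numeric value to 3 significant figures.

⟨V⟩ = ∫ V(x)·|φ|² dx.
With sin²θ = (1 − cos2θ)/2 on 0 ≤ x ≤ L: ∫sin²(nπx/L) dx = L/2, ∫x·sin²(nπx/L) dx = L²/4, ∫x²·sin²(nπx/L) dx = L³·(1/6 − 1/(4n²π²)); higher powers xᵏ the same way, integrating xᵏ·cos(2nπx/L) by parts.
⟨V⟩ = 221.62.

222.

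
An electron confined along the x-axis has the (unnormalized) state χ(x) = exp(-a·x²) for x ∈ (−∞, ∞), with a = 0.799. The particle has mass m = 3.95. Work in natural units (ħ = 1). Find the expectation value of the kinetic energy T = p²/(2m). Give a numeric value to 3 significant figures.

0.101

T = −(ħ²/2m) d²/dx², so ⟨T⟩ = −(ħ²/2m) ∫ χ*·χ'' dx / ∫|χ|² dx; with m = 3.95.
Gaussian moments: ∫x^(2j)·e^(−2ax²) dx = (2j−1)!!/(4a)^j · √(π/(2a)), odd powers integrate to 0; here √(π/(2a)) = 1.4021. Derivatives: d/dx e^(−ax²) = −2ax·e^(−ax²), d²/dx² e^(−ax²) = (4a²x² − 2a)·e^(−ax²).
State is unnormalized: ∫|χ|² dx = 1.4021, and ∫χ*·(−ħ²/2m · χ'') dx = 0.14181, so ⟨T⟩ = 0.14181 / 1.4021.
⟨T⟩ = 0.10114.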